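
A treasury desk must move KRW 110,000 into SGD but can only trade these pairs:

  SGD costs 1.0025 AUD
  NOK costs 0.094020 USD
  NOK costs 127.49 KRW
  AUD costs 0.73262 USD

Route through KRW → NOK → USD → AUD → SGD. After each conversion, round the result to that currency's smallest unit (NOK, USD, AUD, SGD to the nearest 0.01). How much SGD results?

SGD 110.45

KRW 110,000 ÷ 127.49 = NOK 862.81
NOK 862.81 × 0.094020 = USD 81.12
USD 81.12 ÷ 0.73262 = AUD 110.73
AUD 110.73 ÷ 1.0025 = SGD 110.45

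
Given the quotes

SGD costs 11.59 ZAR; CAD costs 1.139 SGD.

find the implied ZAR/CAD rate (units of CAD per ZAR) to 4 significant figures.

1 ZAR ÷ 11.59 = 0.0862813 SGD
0.0862813 SGD ÷ 1.139 = 0.0757518 CAD

ZAR/CAD = 0.07575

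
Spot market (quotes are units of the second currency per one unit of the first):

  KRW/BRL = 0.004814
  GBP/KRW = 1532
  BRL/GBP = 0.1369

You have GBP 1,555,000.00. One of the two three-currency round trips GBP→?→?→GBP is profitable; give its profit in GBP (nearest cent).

Profit: GBP 14,996.53

Profitable loop is GBP → KRW → BRL → GBP:
GBP 1,555,000.00 × 1532 = KRW 2,382,260,000
KRW 2,382,260,000 × 0.004814 = BRL 11,468,199.64
BRL 11,468,199.64 × 0.1369 = GBP 1,569,996.53
Profit = GBP 1,569,996.53 − GBP 1,555,000.00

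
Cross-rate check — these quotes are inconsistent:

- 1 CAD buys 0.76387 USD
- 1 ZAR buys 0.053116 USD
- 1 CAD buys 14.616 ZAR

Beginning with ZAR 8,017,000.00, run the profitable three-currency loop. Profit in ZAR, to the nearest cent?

Profitable loop is ZAR → USD → CAD → ZAR:
ZAR 8,017,000.00 × 0.053116 = USD 425,830.97
USD 425,830.97 ÷ 0.76387 = CAD 557,465.24
CAD 557,465.24 × 14.616 = ZAR 8,147,911.93
Profit = ZAR 8,147,911.93 − ZAR 8,017,000.00

Profit: ZAR 130,911.93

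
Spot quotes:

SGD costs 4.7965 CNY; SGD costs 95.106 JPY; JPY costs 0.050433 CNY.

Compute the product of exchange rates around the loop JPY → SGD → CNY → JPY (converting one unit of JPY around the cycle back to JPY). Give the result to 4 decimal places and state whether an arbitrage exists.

1.0000 (no arbitrage)

Around JPY → SGD → CNY → JPY: 1 ÷ 95.106 × 4.7965 ÷ 0.050433 = 1.000004
Product ≈ 1 (deviation 0.000%, within rounding noise).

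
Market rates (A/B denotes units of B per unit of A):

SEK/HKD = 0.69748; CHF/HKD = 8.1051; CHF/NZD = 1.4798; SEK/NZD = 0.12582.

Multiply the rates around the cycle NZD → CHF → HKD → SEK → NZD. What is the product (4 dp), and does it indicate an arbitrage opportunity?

0.9880 (arbitrage exists)

Around NZD → CHF → HKD → SEK → NZD: 1 ÷ 1.4798 × 8.1051 ÷ 0.69748 × 0.12582 = 0.988037
Product < 1; profitable direction is NZD → SEK → HKD → CHF → NZD.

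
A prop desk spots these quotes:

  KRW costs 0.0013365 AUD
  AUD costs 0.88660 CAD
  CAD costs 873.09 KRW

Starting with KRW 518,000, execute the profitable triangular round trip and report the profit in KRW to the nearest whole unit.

Profit: KRW 17,902

Profitable loop is KRW → AUD → CAD → KRW:
KRW 518,000 × 0.0013365 = AUD 692.31
AUD 692.31 × 0.88660 = CAD 613.80
CAD 613.80 × 873.09 = KRW 535,902
Profit = KRW 535,902 − KRW 518,000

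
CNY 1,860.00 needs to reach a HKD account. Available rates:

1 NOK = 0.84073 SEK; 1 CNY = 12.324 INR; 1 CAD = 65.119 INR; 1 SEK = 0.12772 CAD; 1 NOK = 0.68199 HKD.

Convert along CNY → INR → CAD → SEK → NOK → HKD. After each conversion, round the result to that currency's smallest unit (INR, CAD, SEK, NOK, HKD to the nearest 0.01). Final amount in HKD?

HKD 2,235.72

CNY 1,860.00 × 12.324 = INR 22,922.64
INR 22,922.64 ÷ 65.119 = CAD 352.01
CAD 352.01 ÷ 0.12772 = SEK 2,756.11
SEK 2,756.11 ÷ 0.84073 = NOK 3,278.23
NOK 3,278.23 × 0.68199 = HKD 2,235.72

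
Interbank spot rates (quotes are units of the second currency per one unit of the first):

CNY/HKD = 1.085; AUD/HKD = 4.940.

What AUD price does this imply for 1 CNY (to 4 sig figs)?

1 CNY × 1.085 = 1.085 HKD
1.085 HKD ÷ 4.940 = 0.219636 AUD

CNY/AUD = 0.2196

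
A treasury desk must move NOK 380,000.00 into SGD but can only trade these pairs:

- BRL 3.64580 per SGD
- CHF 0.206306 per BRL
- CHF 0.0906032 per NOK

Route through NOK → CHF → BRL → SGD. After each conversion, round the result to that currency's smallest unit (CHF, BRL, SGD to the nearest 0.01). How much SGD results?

NOK 380,000.00 × 0.0906032 = CHF 34,429.22
CHF 34,429.22 ÷ 0.206306 = BRL 166,884.24
BRL 166,884.24 ÷ 3.64580 = SGD 45,774.38

SGD 45,774.38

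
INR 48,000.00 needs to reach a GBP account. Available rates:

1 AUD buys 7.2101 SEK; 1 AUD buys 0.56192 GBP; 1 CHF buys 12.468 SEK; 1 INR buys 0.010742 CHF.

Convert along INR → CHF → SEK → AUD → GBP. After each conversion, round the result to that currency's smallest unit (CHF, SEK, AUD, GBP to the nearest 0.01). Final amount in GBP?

INR 48,000.00 × 0.010742 = CHF 515.62
CHF 515.62 × 12.468 = SEK 6,428.75
SEK 6,428.75 ÷ 7.2101 = AUD 891.63
AUD 891.63 × 0.56192 = GBP 501.02

GBP 501.02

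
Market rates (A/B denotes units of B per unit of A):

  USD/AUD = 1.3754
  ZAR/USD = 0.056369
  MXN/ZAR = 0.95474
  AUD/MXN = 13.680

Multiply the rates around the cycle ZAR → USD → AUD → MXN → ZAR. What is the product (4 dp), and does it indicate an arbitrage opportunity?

Around ZAR → USD → AUD → MXN → ZAR: 1 × 0.056369 × 1.3754 × 13.680 × 0.95474 = 1.012606
Product > 1; profitable direction is ZAR → USD → AUD → MXN → ZAR.

1.0126 (arbitrage exists)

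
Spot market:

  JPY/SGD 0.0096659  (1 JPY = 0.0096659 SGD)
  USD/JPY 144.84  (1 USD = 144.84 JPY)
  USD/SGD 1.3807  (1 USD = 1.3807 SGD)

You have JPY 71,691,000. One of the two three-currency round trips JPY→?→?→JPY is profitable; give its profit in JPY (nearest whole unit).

Profit: JPY 1,002,592

Profitable loop is JPY → SGD → USD → JPY:
JPY 71,691,000 × 0.0096659 = SGD 692,958.04
SGD 692,958.04 ÷ 1.3807 = USD 501,888.92
USD 501,888.92 × 144.84 = JPY 72,693,592
Profit = JPY 72,693,592 − JPY 71,691,000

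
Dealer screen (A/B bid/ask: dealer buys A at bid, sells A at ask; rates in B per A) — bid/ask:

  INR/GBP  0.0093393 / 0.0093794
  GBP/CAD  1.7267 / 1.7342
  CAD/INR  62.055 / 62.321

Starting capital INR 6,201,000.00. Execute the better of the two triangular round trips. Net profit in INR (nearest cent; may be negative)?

Net profit: INR 4,399.22

Best loop INR → GBP → CAD → INR:
INR 6,201,000.00 × 0.0093393 (sell INR at bid) = GBP 57,913.00
GBP 57,913.00 × 1.7267 (sell GBP at bid) = CAD 99,998.38
CAD 99,998.38 × 62.055 (sell CAD at bid) = INR 6,205,399.22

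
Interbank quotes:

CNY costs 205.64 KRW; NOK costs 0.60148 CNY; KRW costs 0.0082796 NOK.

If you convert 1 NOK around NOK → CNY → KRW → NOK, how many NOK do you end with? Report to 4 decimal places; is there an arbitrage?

Around NOK → CNY → KRW → NOK: 1 × 0.60148 × 205.64 × 0.0082796 = 1.024090
Product > 1; profitable direction is NOK → CNY → KRW → NOK.

1.0241 (arbitrage exists)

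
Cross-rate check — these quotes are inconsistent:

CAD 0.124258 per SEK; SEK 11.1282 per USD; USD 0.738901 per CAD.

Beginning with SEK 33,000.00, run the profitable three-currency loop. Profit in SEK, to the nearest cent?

Profitable loop is SEK → CAD → USD → SEK:
SEK 33,000.00 × 0.124258 = CAD 4,100.51
CAD 4,100.51 × 0.738901 = USD 3,029.87
USD 3,029.87 × 11.1282 = SEK 33,717.04
Profit = SEK 33,717.04 − SEK 33,000.00

Profit: SEK 717.04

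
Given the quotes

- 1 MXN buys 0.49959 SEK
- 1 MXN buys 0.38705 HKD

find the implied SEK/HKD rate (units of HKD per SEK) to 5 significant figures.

SEK/HKD = 0.77474

1 SEK ÷ 0.49959 = 2.00164 MXN
2.00164 MXN × 0.38705 = 0.774735 HKD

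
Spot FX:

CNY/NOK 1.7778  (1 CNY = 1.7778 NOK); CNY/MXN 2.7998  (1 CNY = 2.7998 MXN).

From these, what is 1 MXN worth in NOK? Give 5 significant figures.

MXN/NOK = 0.63497

1 MXN ÷ 2.7998 = 0.357168 CNY
0.357168 CNY × 1.7778 = 0.634974 NOK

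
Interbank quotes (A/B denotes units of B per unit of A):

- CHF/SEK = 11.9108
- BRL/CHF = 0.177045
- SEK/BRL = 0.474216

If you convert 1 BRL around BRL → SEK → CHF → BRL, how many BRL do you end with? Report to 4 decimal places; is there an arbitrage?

Around BRL → SEK → CHF → BRL: 1 ÷ 0.474216 ÷ 11.9108 ÷ 0.177045 = 0.999998
Product ≈ 1 (deviation 0.000%, within rounding noise).

1.0000 (no arbitrage)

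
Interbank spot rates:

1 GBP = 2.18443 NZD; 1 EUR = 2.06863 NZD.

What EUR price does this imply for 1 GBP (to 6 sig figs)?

1 GBP × 2.18443 = 2.18443 NZD
2.18443 NZD ÷ 2.06863 = 1.05598 EUR

GBP/EUR = 1.05598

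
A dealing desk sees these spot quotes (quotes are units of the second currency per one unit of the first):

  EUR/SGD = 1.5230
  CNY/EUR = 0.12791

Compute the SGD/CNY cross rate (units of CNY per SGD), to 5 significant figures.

1 SGD ÷ 1.5230 = 0.656599 EUR
0.656599 EUR ÷ 0.12791 = 5.13329 CNY

SGD/CNY = 5.1333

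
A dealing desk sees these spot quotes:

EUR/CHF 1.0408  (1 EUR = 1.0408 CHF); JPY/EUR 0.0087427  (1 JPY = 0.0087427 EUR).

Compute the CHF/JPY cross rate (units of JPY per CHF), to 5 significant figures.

1 CHF ÷ 1.0408 = 0.960799 EUR
0.960799 EUR ÷ 0.0087427 = 109.897 JPY

CHF/JPY = 109.90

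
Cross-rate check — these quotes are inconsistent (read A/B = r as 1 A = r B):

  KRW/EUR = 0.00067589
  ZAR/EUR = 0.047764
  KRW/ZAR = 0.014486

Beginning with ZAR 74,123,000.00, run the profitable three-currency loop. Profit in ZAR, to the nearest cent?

Profitable loop is ZAR → EUR → KRW → ZAR:
ZAR 74,123,000.00 × 0.047764 = EUR 3,540,410.97
EUR 3,540,410.97 ÷ 0.00067589 = KRW 5,238,146,698
KRW 5,238,146,698 × 0.014486 = ZAR 75,879,793.07
Profit = ZAR 75,879,793.07 − ZAR 74,123,000.00

Profit: ZAR 1,756,793.07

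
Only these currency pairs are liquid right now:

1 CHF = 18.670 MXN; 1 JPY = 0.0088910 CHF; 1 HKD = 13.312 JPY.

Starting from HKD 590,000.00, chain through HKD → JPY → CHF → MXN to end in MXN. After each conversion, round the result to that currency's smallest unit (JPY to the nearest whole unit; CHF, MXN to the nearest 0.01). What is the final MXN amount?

HKD 590,000.00 × 13.312 = JPY 7,854,080
JPY 7,854,080 × 0.0088910 = CHF 69,830.63
CHF 69,830.63 × 18.670 = MXN 1,303,737.86

MXN 1,303,737.86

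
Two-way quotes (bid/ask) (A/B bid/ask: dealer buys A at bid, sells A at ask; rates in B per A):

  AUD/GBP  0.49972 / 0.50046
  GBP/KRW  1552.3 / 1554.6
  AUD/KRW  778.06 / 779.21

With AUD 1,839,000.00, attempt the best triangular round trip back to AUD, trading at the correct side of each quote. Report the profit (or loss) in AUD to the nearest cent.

Best loop AUD → KRW → GBP → AUD:
AUD 1,839,000.00 × 778.06 (sell AUD at bid) = KRW 1,430,852,340
KRW 1,430,852,340 ÷ 1554.6 (buy GBP at ask) = GBP 920,399.04
GBP 920,399.04 ÷ 0.50046 (buy AUD at ask) = AUD 1,839,106.09

Net profit: AUD 106.09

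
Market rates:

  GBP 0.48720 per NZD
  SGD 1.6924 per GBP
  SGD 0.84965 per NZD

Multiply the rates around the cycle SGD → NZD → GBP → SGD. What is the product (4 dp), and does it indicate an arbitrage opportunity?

Around SGD → NZD → GBP → SGD: 1 ÷ 0.84965 × 0.48720 × 1.6924 = 0.970443
Product < 1; profitable direction is SGD → GBP → NZD → SGD.

0.9704 (arbitrage exists)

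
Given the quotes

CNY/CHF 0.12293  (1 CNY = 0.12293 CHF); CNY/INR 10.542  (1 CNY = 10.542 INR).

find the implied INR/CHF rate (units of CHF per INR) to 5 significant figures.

INR/CHF = 0.011661

1 INR ÷ 10.542 = 0.0948587 CNY
0.0948587 CNY × 0.12293 = 0.011661 CHF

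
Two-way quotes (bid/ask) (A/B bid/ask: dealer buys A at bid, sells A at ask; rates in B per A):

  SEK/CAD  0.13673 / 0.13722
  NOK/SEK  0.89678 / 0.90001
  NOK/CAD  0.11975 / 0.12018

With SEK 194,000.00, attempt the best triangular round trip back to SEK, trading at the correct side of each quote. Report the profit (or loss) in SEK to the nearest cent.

Net profit: SEK 3,933.48

Best loop SEK → CAD → NOK → SEK:
SEK 194,000.00 × 0.13673 (sell SEK at bid) = CAD 26,525.62
CAD 26,525.62 ÷ 0.12018 (buy NOK at ask) = NOK 220,715.76
NOK 220,715.76 × 0.89678 (sell NOK at bid) = SEK 197,933.48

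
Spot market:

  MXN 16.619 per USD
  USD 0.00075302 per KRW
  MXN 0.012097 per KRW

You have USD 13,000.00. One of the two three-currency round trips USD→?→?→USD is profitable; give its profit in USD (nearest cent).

Profit: USD 448.60

Profitable loop is USD → MXN → KRW → USD:
USD 13,000.00 × 16.619 = MXN 216,047.00
MXN 216,047.00 ÷ 0.012097 = KRW 17,859,552
KRW 17,859,552 × 0.00075302 = USD 13,448.60
Profit = USD 13,448.60 − USD 13,000.00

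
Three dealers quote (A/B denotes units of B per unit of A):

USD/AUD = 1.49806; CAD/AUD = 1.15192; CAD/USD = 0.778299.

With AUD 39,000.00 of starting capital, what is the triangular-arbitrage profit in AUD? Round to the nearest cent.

Profitable loop is AUD → CAD → USD → AUD:
AUD 39,000.00 ÷ 1.15192 = CAD 33,856.52
CAD 33,856.52 × 0.778299 = USD 26,350.49
USD 26,350.49 × 1.49806 = AUD 39,474.62
Profit = AUD 39,474.62 − AUD 39,000.00

Profit: AUD 474.62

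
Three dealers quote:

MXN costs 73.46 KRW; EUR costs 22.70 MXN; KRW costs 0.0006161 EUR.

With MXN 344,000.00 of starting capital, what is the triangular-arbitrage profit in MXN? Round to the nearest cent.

Profit: MXN 9,416.18

Profitable loop is MXN → KRW → EUR → MXN:
MXN 344,000.00 × 73.46 = KRW 25,270,240
KRW 25,270,240 × 0.0006161 = EUR 15,568.99
EUR 15,568.99 × 22.70 = MXN 353,416.18
Profit = MXN 353,416.18 − MXN 344,000.00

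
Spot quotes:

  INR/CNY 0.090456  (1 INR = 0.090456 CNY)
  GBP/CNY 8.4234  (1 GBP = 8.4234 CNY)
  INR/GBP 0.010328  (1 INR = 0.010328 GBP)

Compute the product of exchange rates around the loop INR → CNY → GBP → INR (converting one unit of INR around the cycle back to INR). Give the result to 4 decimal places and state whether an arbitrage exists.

1.0398 (arbitrage exists)

Around INR → CNY → GBP → INR: 1 × 0.090456 ÷ 8.4234 ÷ 0.010328 = 1.039761
Product > 1; profitable direction is INR → CNY → GBP → INR.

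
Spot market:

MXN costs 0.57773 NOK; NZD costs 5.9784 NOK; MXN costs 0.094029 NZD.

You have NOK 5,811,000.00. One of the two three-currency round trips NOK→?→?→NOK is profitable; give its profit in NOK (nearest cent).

Profit: NOK 161,126.64

Profitable loop is NOK → NZD → MXN → NOK:
NOK 5,811,000.00 ÷ 5.9784 = NZD 971,999.20
NZD 971,999.20 ÷ 0.094029 = MXN 10,337,227.85
MXN 10,337,227.85 × 0.57773 = NOK 5,972,126.64
Profit = NOK 5,972,126.64 − NOK 5,811,000.00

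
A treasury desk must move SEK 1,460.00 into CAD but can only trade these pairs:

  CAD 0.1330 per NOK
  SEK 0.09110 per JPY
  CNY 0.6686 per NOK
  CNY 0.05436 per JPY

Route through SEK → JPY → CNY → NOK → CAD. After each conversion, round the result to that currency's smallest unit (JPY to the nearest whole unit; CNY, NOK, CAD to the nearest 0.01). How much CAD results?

SEK 1,460.00 ÷ 0.09110 = JPY 16,026
JPY 16,026 × 0.05436 = CNY 871.17
CNY 871.17 ÷ 0.6686 = NOK 1,302.98
NOK 1,302.98 × 0.1330 = CAD 173.30

CAD 173.30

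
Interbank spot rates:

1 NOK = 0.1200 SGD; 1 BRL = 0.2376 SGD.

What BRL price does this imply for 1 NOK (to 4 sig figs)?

1 NOK × 0.1200 = 0.12 SGD
0.12 SGD ÷ 0.2376 = 0.505051 BRL

NOK/BRL = 0.5051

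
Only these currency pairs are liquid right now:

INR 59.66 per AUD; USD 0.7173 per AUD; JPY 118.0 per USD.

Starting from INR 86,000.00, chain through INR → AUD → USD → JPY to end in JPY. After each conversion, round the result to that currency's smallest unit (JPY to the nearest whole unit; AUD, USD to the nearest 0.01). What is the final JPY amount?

INR 86,000.00 ÷ 59.66 = AUD 1,441.50
AUD 1,441.50 × 0.7173 = USD 1,033.99
USD 1,033.99 × 118.0 = JPY 122,011

JPY 122,011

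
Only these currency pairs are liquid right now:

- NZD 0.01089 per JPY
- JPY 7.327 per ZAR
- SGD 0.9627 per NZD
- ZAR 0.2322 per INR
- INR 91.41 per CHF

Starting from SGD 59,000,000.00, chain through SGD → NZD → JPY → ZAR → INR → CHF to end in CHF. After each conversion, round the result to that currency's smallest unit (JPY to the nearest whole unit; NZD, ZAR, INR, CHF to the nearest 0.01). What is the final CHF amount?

CHF 36,186,871.99

SGD 59,000,000.00 ÷ 0.9627 = NZD 61,285,966.55
NZD 61,285,966.55 ÷ 0.01089 = JPY 5,627,728,792
JPY 5,627,728,792 ÷ 7.327 = ZAR 768,080,905.15
ZAR 768,080,905.15 ÷ 0.2322 = INR 3,307,841,968.78
INR 3,307,841,968.78 ÷ 91.41 = CHF 36,186,871.99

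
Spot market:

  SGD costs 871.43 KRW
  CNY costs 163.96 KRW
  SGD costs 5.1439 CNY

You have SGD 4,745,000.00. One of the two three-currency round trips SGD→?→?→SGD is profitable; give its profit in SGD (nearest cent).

Profit: SGD 157,733.62

Profitable loop is SGD → KRW → CNY → SGD:
SGD 4,745,000.00 × 871.43 = KRW 4,134,935,350
KRW 4,134,935,350 ÷ 163.96 = CNY 25,219,171.44
CNY 25,219,171.44 ÷ 5.1439 = SGD 4,902,733.62
Profit = SGD 4,902,733.62 − SGD 4,745,000.00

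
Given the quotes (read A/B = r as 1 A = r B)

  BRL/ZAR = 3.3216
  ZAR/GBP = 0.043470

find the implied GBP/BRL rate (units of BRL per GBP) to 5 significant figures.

1 GBP ÷ 0.043470 = 23.0044 ZAR
23.0044 ZAR ÷ 3.3216 = 6.92569 BRL

GBP/BRL = 6.9257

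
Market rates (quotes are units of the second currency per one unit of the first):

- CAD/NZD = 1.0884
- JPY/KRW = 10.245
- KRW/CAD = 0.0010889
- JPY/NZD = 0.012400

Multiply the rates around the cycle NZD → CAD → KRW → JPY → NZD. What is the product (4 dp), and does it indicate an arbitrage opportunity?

1.0213 (arbitrage exists)

Around NZD → CAD → KRW → JPY → NZD: 1 ÷ 1.0884 ÷ 0.0010889 ÷ 10.245 × 0.012400 = 1.021253
Product > 1; profitable direction is NZD → CAD → KRW → JPY → NZD.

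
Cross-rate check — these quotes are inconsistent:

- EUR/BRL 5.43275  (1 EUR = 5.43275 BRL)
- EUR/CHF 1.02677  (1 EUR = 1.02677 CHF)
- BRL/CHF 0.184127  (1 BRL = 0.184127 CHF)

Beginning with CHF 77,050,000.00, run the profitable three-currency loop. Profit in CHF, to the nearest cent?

Profit: CHF 2,037,640.03

Profitable loop is CHF → BRL → EUR → CHF:
CHF 77,050,000.00 ÷ 0.184127 = BRL 418,461,170.82
BRL 418,461,170.82 ÷ 5.43275 = EUR 77,025,663.03
EUR 77,025,663.03 × 1.02677 = CHF 79,087,640.03
Profit = CHF 79,087,640.03 − CHF 77,050,000.00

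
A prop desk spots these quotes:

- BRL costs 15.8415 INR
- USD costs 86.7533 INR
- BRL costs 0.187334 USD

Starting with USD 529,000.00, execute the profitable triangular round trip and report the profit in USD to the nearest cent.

Profitable loop is USD → INR → BRL → USD:
USD 529,000.00 × 86.7533 = INR 45,892,495.70
INR 45,892,495.70 ÷ 15.8415 = BRL 2,896,979.18
BRL 2,896,979.18 × 0.187334 = USD 542,702.70
Profit = USD 542,702.70 − USD 529,000.00

Profit: USD 13,702.70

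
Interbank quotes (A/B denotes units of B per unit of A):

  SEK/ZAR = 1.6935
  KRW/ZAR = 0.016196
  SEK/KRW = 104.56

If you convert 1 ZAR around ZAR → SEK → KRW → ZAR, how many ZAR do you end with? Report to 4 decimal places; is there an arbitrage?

1.0000 (no arbitrage)

Around ZAR → SEK → KRW → ZAR: 1 ÷ 1.6935 × 104.56 × 0.016196 = 0.999973
Product ≈ 1 (deviation 0.003%, within rounding noise).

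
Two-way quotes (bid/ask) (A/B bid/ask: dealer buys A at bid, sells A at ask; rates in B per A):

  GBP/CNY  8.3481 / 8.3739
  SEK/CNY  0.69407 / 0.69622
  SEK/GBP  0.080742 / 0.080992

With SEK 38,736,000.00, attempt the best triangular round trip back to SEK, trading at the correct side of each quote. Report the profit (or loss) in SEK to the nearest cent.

Net profit: SEK 905,324.02

Best loop SEK → CNY → GBP → SEK:
SEK 38,736,000.00 × 0.69407 (sell SEK at bid) = CNY 26,885,495.52
CNY 26,885,495.52 ÷ 8.3739 (buy GBP at ask) = GBP 3,210,630.12
GBP 3,210,630.12 ÷ 0.080992 (buy SEK at ask) = SEK 39,641,324.02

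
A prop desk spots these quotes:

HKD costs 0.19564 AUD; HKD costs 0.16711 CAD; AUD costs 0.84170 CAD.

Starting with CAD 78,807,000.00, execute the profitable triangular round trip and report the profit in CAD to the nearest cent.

Profitable loop is CAD → AUD → HKD → CAD:
CAD 78,807,000.00 ÷ 0.84170 = AUD 93,628,371.15
AUD 93,628,371.15 ÷ 0.19564 = HKD 478,574,786.11
HKD 478,574,786.11 × 0.16711 = CAD 79,974,632.51
Profit = CAD 79,974,632.51 − CAD 78,807,000.00

Profit: CAD 1,167,632.51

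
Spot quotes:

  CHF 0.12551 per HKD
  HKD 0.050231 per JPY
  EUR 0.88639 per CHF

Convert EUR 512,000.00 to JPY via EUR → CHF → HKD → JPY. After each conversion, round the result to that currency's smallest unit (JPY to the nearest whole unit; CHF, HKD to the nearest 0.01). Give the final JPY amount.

JPY 91,620,986

EUR 512,000.00 ÷ 0.88639 = CHF 577,623.85
CHF 577,623.85 ÷ 0.12551 = HKD 4,602,213.77
HKD 4,602,213.77 ÷ 0.050231 = JPY 91,620,986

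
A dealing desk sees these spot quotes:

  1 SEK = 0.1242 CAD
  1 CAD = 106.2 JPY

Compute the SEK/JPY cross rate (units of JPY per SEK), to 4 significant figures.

SEK/JPY = 13.19

1 SEK × 0.1242 = 0.1242 CAD
0.1242 CAD × 106.2 = 13.19 JPY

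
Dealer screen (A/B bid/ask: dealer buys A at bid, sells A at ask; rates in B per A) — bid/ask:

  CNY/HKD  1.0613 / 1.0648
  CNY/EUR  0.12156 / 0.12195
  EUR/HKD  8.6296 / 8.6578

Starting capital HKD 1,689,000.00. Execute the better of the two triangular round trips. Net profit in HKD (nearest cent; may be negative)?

Net profit: HKD 8,768.45

Best loop HKD → EUR → CNY → HKD:
HKD 1,689,000.00 ÷ 8.6578 (buy EUR at ask) = EUR 195,084.20
EUR 195,084.20 ÷ 0.12195 (buy CNY at ask) = CNY 1,599,706.45
CNY 1,599,706.45 × 1.0613 (sell CNY at bid) = HKD 1,697,768.45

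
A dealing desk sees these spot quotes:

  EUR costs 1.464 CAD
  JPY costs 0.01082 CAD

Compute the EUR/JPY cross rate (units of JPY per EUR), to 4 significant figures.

EUR/JPY = 135.3

1 EUR × 1.464 = 1.464 CAD
1.464 CAD ÷ 0.01082 = 135.305 JPY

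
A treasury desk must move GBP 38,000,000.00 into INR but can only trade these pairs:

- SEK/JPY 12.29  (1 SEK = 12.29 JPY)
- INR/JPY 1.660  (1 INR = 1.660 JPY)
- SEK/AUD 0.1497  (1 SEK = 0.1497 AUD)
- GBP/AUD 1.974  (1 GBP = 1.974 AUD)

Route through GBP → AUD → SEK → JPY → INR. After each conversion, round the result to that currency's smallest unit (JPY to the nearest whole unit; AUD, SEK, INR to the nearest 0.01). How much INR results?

GBP 38,000,000.00 × 1.974 = AUD 75,012,000.00
AUD 75,012,000.00 ÷ 0.1497 = SEK 501,082,164.33
SEK 501,082,164.33 × 12.29 = JPY 6,158,299,800
JPY 6,158,299,800 ÷ 1.660 = INR 3,709,819,156.63

INR 3,709,819,156.63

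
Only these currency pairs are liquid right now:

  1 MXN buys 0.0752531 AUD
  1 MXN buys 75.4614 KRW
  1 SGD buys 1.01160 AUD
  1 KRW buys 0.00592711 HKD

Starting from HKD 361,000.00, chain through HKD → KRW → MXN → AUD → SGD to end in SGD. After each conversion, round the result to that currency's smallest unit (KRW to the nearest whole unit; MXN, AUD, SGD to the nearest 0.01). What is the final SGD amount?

HKD 361,000.00 ÷ 0.00592711 = KRW 60,906,580
KRW 60,906,580 ÷ 75.4614 = MXN 807,122.32
MXN 807,122.32 × 0.0752531 = AUD 60,738.46
AUD 60,738.46 ÷ 1.01160 = SGD 60,041.97

SGD 60,041.97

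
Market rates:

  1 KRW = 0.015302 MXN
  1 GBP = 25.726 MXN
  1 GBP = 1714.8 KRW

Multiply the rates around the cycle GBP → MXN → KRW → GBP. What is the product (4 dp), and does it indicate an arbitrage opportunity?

Around GBP → MXN → KRW → GBP: 1 × 25.726 ÷ 0.015302 ÷ 1714.8 = 0.980416
Product < 1; profitable direction is GBP → KRW → MXN → GBP.

0.9804 (arbitrage exists)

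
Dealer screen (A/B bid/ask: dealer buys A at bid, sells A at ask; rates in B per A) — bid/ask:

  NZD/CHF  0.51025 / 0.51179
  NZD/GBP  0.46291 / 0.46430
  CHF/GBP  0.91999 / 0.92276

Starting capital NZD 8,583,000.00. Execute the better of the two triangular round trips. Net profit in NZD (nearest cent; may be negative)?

Best loop NZD → CHF → GBP → NZD:
NZD 8,583,000.00 × 0.51025 (sell NZD at bid) = CHF 4,379,475.75
CHF 4,379,475.75 × 0.91999 (sell CHF at bid) = GBP 4,029,073.90
GBP 4,029,073.90 ÷ 0.46430 (buy NZD at ask) = NZD 8,677,738.31

Net profit: NZD 94,738.31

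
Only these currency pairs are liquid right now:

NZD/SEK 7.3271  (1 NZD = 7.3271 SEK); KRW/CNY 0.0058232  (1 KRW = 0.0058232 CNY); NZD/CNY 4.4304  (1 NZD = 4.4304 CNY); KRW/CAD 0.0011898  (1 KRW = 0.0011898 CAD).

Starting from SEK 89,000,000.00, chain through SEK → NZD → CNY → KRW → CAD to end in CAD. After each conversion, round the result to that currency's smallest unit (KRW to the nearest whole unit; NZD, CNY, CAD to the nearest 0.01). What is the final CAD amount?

CAD 10,995,451.93

SEK 89,000,000.00 ÷ 7.3271 = NZD 12,146,688.32
NZD 12,146,688.32 × 4.4304 = CNY 53,814,687.93
CNY 53,814,687.93 ÷ 0.0058232 = KRW 9,241,428,756
KRW 9,241,428,756 × 0.0011898 = CAD 10,995,451.93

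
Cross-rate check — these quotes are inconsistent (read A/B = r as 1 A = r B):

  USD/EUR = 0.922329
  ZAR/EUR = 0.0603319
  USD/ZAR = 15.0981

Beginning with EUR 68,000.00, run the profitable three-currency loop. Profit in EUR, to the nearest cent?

Profit: EUR 853.41

Profitable loop is EUR → ZAR → USD → EUR:
EUR 68,000.00 ÷ 0.0603319 = ZAR 1,127,098.60
ZAR 1,127,098.60 ÷ 15.0981 = USD 74,651.68
USD 74,651.68 × 0.922329 = EUR 68,853.41
Profit = EUR 68,853.41 − EUR 68,000.00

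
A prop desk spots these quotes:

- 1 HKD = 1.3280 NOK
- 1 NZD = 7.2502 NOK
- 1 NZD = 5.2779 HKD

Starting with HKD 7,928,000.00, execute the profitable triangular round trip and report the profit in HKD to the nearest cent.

Profit: HKD 272,765.55

Profitable loop is HKD → NZD → NOK → HKD:
HKD 7,928,000.00 ÷ 5.2779 = NZD 1,502,112.58
NZD 1,502,112.58 × 7.2502 = NOK 10,890,616.65
NOK 10,890,616.65 ÷ 1.3280 = HKD 8,200,765.55
Profit = HKD 8,200,765.55 − HKD 7,928,000.00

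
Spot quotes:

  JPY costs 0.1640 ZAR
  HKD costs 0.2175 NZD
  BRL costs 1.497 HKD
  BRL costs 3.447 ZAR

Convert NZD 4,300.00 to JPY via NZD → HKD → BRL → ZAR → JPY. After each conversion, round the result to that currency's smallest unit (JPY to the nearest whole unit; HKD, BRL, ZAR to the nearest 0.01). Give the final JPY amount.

NZD 4,300.00 ÷ 0.2175 = HKD 19,770.11
HKD 19,770.11 ÷ 1.497 = BRL 13,206.49
BRL 13,206.49 × 3.447 = ZAR 45,522.77
ZAR 45,522.77 ÷ 0.1640 = JPY 277,578

JPY 277,578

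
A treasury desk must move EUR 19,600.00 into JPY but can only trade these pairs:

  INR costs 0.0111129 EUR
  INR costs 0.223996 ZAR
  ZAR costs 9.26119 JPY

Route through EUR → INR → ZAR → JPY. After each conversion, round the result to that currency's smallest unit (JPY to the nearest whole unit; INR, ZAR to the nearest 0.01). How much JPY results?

JPY 3,658,775

EUR 19,600.00 ÷ 0.0111129 = INR 1,763,716.04
INR 1,763,716.04 × 0.223996 = ZAR 395,065.34
ZAR 395,065.34 × 9.26119 = JPY 3,658,775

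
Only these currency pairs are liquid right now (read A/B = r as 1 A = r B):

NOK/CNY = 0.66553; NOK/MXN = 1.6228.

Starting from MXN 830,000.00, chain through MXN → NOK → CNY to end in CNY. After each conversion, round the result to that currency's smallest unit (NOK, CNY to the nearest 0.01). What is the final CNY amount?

MXN 830,000.00 ÷ 1.6228 = NOK 511,461.67
NOK 511,461.67 × 0.66553 = CNY 340,393.09

CNY 340,393.09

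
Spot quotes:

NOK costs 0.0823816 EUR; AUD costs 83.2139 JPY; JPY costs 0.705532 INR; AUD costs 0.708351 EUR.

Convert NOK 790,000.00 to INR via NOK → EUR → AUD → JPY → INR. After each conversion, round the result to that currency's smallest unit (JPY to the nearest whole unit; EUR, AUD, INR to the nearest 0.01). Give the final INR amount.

NOK 790,000.00 × 0.0823816 = EUR 65,081.46
EUR 65,081.46 ÷ 0.708351 = AUD 91,877.42
AUD 91,877.42 × 83.2139 = JPY 7,645,478
JPY 7,645,478 × 0.705532 = INR 5,394,129.38

INR 5,394,129.38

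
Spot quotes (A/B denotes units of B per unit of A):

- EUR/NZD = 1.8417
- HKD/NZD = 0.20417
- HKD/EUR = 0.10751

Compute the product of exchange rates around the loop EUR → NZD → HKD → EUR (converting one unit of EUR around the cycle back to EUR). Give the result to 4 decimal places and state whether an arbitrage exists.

0.9698 (arbitrage exists)

Around EUR → NZD → HKD → EUR: 1 × 1.8417 ÷ 0.20417 × 0.10751 = 0.969786
Product < 1; profitable direction is EUR → HKD → NZD → EUR.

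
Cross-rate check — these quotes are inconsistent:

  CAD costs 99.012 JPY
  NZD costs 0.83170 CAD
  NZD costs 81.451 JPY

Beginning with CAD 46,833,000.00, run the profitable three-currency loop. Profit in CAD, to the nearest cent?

Profit: CAD 515,921.63

Profitable loop is CAD → JPY → NZD → CAD:
CAD 46,833,000.00 × 99.012 = JPY 4,637,028,996
JPY 4,637,028,996 ÷ 81.451 = NZD 56,930,289.33
NZD 56,930,289.33 × 0.83170 = CAD 47,348,921.63
Profit = CAD 47,348,921.63 − CAD 46,833,000.00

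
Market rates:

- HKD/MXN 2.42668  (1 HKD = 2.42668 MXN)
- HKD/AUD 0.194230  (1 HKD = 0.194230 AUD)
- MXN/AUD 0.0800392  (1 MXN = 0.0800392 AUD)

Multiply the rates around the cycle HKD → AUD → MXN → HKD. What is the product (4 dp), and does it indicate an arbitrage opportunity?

1.0000 (no arbitrage)

Around HKD → AUD → MXN → HKD: 1 × 0.194230 ÷ 0.0800392 ÷ 2.42668 = 1.000002
Product ≈ 1 (deviation 0.000%, within rounding noise).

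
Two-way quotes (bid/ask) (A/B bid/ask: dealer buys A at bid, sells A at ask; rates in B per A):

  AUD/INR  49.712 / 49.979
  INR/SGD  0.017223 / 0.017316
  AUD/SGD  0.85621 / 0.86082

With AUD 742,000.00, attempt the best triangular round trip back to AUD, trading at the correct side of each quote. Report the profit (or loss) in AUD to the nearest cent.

Net result: AUD -3,991.11 (no profitable arbitrage after spreads)

Best loop AUD → INR → SGD → AUD:
AUD 742,000.00 × 49.712 (sell AUD at bid) = INR 36,886,304.00
INR 36,886,304.00 × 0.017223 (sell INR at bid) = SGD 635,292.81
SGD 635,292.81 ÷ 0.86082 (buy AUD at ask) = AUD 738,008.89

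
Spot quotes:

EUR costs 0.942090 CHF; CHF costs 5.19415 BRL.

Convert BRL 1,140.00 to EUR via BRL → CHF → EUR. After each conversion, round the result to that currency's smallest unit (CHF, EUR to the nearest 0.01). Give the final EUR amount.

EUR 232.97

BRL 1,140.00 ÷ 5.19415 = CHF 219.48
CHF 219.48 ÷ 0.942090 = EUR 232.97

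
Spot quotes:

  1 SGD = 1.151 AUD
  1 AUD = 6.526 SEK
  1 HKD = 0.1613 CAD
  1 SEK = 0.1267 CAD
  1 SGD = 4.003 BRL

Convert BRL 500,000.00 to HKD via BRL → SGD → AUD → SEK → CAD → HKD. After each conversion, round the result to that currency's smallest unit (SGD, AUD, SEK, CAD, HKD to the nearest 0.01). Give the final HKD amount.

HKD 736,968.69

BRL 500,000.00 ÷ 4.003 = SGD 124,906.32
SGD 124,906.32 × 1.151 = AUD 143,767.17
AUD 143,767.17 × 6.526 = SEK 938,224.55
SEK 938,224.55 × 0.1267 = CAD 118,873.05
CAD 118,873.05 ÷ 0.1613 = HKD 736,968.69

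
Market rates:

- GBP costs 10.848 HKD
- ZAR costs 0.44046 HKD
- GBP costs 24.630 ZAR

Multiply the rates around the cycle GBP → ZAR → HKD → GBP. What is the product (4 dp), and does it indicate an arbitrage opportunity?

1.0000 (no arbitrage)

Around GBP → ZAR → HKD → GBP: 1 × 24.630 × 0.44046 ÷ 10.848 = 1.000049
Product ≈ 1 (deviation 0.005%, within rounding noise).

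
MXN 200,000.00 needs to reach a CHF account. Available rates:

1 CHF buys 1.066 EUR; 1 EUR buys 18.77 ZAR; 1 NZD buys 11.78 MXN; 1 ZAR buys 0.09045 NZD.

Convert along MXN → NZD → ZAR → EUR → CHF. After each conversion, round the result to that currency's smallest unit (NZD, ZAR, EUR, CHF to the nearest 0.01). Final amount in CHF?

MXN 200,000.00 ÷ 11.78 = NZD 16,977.93
NZD 16,977.93 ÷ 0.09045 = ZAR 187,705.14
ZAR 187,705.14 ÷ 18.77 = EUR 10,000.27
EUR 10,000.27 ÷ 1.066 = CHF 9,381.12

CHF 9,381.12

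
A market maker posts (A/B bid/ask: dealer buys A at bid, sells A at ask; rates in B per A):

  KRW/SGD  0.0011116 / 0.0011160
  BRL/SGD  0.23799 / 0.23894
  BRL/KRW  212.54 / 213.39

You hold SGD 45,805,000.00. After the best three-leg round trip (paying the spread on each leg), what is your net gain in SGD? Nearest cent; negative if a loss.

Net result: SGD -29,474.52 (no profitable arbitrage after spreads)

Best loop SGD → KRW → BRL → SGD:
SGD 45,805,000.00 ÷ 0.0011160 (buy KRW at ask) = KRW 41,043,906,810
KRW 41,043,906,810 ÷ 213.39 (buy BRL at ask) = BRL 192,342,222.27
BRL 192,342,222.27 × 0.23799 (sell BRL at bid) = SGD 45,775,525.48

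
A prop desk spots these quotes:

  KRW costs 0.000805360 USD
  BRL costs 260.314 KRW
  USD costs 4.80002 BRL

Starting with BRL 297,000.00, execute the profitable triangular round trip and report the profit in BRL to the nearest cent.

Profitable loop is BRL → KRW → USD → BRL:
BRL 297,000.00 × 260.314 = KRW 77,313,258
KRW 77,313,258 × 0.000805360 = USD 62,265.01
USD 62,265.01 × 4.80002 = BRL 298,873.27
Profit = BRL 298,873.27 − BRL 297,000.00

Profit: BRL 1,873.27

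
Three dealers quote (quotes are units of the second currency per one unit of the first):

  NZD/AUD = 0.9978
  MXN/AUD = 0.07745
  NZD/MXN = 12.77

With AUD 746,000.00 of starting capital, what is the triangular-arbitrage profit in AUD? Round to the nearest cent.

Profitable loop is AUD → MXN → NZD → AUD:
AUD 746,000.00 ÷ 0.07745 = MXN 9,632,020.66
MXN 9,632,020.66 ÷ 12.77 = NZD 754,269.43
NZD 754,269.43 × 0.9978 = AUD 752,610.04
Profit = AUD 752,610.04 − AUD 746,000.00

Profit: AUD 6,610.04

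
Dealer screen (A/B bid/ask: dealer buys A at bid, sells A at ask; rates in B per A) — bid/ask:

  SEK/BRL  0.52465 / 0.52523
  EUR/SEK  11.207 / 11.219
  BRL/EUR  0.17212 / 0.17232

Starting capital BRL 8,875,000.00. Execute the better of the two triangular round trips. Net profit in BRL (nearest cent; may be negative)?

Net profit: BRL 106,704.20

Best loop BRL → EUR → SEK → BRL:
BRL 8,875,000.00 × 0.17212 (sell BRL at bid) = EUR 1,527,565.00
EUR 1,527,565.00 × 11.207 (sell EUR at bid) = SEK 17,119,420.96
SEK 17,119,420.96 × 0.52465 (sell SEK at bid) = BRL 8,981,704.20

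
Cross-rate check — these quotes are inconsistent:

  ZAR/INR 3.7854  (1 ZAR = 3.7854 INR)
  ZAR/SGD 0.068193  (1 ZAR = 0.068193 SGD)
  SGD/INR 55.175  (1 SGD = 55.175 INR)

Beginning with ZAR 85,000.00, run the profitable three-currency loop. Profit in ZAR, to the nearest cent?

Profit: ZAR 516.23

Profitable loop is ZAR → INR → SGD → ZAR:
ZAR 85,000.00 × 3.7854 = INR 321,759.00
INR 321,759.00 ÷ 55.175 = SGD 5,831.61
SGD 5,831.61 ÷ 0.068193 = ZAR 85,516.23
Profit = ZAR 85,516.23 − ZAR 85,000.00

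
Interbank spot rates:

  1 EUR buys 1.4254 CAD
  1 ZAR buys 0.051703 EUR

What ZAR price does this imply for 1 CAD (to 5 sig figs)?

CAD/ZAR = 13.569

1 CAD ÷ 1.4254 = 0.701557 EUR
0.701557 EUR ÷ 0.051703 = 13.569 ZAR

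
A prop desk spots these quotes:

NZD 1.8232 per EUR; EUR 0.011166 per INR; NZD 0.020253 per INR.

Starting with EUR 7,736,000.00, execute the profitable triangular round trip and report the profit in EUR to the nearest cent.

Profit: EUR 40,049.81

Profitable loop is EUR → NZD → INR → EUR:
EUR 7,736,000.00 × 1.8232 = NZD 14,104,275.20
NZD 14,104,275.20 ÷ 0.020253 = INR 696,404,246.28
INR 696,404,246.28 × 0.011166 = EUR 7,776,049.81
Profit = EUR 7,776,049.81 − EUR 7,736,000.00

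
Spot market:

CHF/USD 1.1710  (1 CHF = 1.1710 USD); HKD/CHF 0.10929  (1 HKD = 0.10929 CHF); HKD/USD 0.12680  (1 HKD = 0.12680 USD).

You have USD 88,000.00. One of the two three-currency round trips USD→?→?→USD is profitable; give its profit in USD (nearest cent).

Profitable loop is USD → HKD → CHF → USD:
USD 88,000.00 ÷ 0.12680 = HKD 694,006.31
HKD 694,006.31 × 0.10929 = CHF 75,847.95
CHF 75,847.95 × 1.1710 = USD 88,817.95
Profit = USD 88,817.95 − USD 88,000.00

Profit: USD 817.95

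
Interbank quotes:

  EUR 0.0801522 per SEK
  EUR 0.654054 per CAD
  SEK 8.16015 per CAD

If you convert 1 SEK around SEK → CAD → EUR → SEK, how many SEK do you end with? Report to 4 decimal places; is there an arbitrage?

1.0000 (no arbitrage)

Around SEK → CAD → EUR → SEK: 1 ÷ 8.16015 × 0.654054 ÷ 0.0801522 = 1.000000
Product ≈ 1 (deviation 0.000%, within rounding noise).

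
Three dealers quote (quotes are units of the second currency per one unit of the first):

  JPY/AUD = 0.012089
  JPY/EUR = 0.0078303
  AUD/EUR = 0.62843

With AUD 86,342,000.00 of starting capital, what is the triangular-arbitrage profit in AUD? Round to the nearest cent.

Profitable loop is AUD → JPY → EUR → AUD:
AUD 86,342,000.00 ÷ 0.012089 = JPY 7,142,195,384
JPY 7,142,195,384 × 0.0078303 = EUR 55,925,532.52
EUR 55,925,532.52 ÷ 0.62843 = AUD 88,992,461.40
Profit = AUD 88,992,461.40 − AUD 86,342,000.00

Profit: AUD 2,650,461.40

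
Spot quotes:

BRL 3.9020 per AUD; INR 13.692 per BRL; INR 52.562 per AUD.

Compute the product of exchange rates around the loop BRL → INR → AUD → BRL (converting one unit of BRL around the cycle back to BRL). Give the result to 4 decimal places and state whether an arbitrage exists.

1.0164 (arbitrage exists)

Around BRL → INR → AUD → BRL: 1 × 13.692 ÷ 52.562 × 3.9020 = 1.016441
Product > 1; profitable direction is BRL → INR → AUD → BRL.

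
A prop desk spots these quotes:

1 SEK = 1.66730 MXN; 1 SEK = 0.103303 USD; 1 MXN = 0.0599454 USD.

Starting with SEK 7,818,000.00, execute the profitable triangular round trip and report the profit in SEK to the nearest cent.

Profitable loop is SEK → USD → MXN → SEK:
SEK 7,818,000.00 × 0.103303 = USD 807,622.85
USD 807,622.85 ÷ 0.0599454 = MXN 13,472,641.00
MXN 13,472,641.00 ÷ 1.66730 = SEK 8,080,514.01
Profit = SEK 8,080,514.01 − SEK 7,818,000.00

Profit: SEK 262,514.01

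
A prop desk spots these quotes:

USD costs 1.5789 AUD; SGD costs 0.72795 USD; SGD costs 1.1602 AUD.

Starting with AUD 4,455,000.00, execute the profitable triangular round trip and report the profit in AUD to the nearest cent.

Profitable loop is AUD → USD → SGD → AUD:
AUD 4,455,000.00 ÷ 1.5789 = USD 2,821,584.65
USD 2,821,584.65 ÷ 0.72795 = SGD 3,876,069.30
SGD 3,876,069.30 × 1.1602 = AUD 4,497,015.60
Profit = AUD 4,497,015.60 − AUD 4,455,000.00

Profit: AUD 42,015.60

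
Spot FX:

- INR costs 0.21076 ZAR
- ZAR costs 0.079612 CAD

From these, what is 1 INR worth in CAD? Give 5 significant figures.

1 INR × 0.21076 = 0.21076 ZAR
0.21076 ZAR × 0.079612 = 0.016779 CAD

INR/CAD = 0.016779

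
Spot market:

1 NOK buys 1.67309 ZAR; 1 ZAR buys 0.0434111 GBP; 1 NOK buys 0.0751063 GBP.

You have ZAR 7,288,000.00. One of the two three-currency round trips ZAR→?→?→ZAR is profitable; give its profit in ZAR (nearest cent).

Profitable loop is ZAR → NOK → GBP → ZAR:
ZAR 7,288,000.00 ÷ 1.67309 = NOK 4,356,011.93
NOK 4,356,011.93 × 0.0751063 = GBP 327,163.94
GBP 327,163.94 ÷ 0.0434111 = ZAR 7,536,412.09
Profit = ZAR 7,536,412.09 − ZAR 7,288,000.00

Profit: ZAR 248,412.09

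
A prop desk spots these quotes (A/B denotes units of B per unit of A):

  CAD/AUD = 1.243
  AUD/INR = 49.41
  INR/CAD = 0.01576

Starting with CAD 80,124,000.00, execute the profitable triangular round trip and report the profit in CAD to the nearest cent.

Profitable loop is CAD → INR → AUD → CAD:
CAD 80,124,000.00 ÷ 0.01576 = INR 5,084,010,152.28
INR 5,084,010,152.28 ÷ 49.41 = AUD 102,894,356.45
AUD 102,894,356.45 ÷ 1.243 = CAD 82,779,047.83
Profit = CAD 82,779,047.83 − CAD 80,124,000.00

Profit: CAD 2,655,047.83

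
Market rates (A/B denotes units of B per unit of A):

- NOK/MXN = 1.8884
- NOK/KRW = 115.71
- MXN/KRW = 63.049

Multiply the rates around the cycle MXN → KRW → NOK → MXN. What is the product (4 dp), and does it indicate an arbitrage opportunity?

Around MXN → KRW → NOK → MXN: 1 × 63.049 ÷ 115.71 × 1.8884 = 1.028967
Product > 1; profitable direction is MXN → KRW → NOK → MXN.

1.0290 (arbitrage exists)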